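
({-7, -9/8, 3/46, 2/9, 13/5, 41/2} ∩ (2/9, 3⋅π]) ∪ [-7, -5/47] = [-7, -5/47] ∪ {13/5}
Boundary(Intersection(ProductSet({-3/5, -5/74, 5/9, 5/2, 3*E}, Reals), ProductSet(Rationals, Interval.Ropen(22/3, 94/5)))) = ProductSet({-3/5, -5/74, 5/9, 5/2}, Interval(22/3, 94/5))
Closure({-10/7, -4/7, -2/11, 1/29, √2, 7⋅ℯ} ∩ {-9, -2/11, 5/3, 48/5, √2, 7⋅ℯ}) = {-2/11, √2, 7⋅ℯ}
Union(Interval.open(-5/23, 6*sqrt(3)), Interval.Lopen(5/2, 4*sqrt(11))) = Interval.Lopen(-5/23, 4*sqrt(11))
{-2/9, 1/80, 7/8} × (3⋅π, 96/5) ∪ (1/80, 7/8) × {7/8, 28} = ((1/80, 7/8) × {7/8, 28}) ∪ ({-2/9, 1/80, 7/8} × (3⋅π, 96/5))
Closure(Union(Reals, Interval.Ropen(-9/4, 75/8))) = Interval(-oo, oo)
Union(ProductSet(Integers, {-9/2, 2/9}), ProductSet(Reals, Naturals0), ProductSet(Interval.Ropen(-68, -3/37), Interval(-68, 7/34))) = Union(ProductSet(Integers, {-9/2, 2/9}), ProductSet(Interval.Ropen(-68, -3/37), Interval(-68, 7/34)), ProductSet(Reals, Naturals0))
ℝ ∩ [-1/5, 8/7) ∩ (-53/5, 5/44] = [-1/5, 5/44]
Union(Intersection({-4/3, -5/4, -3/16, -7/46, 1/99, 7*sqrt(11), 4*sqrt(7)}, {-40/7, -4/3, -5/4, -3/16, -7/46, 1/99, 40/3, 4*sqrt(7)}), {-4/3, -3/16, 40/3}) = {-4/3, -5/4, -3/16, -7/46, 1/99, 40/3, 4*sqrt(7)}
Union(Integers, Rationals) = Rationals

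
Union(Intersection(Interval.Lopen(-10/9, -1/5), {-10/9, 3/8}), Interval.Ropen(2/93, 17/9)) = Interval.Ropen(2/93, 17/9)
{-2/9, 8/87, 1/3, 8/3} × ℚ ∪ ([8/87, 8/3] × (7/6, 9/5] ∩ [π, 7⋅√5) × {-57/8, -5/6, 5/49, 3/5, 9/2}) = {-2/9, 8/87, 1/3, 8/3} × ℚ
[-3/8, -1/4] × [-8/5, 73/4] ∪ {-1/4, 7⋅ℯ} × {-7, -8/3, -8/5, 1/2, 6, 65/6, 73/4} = ([-3/8, -1/4] × [-8/5, 73/4]) ∪ ({-1/4, 7⋅ℯ} × {-7, -8/3, -8/5, 1/2, 6, 65/6, 73/4})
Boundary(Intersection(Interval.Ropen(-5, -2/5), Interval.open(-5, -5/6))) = {-5, -5/6}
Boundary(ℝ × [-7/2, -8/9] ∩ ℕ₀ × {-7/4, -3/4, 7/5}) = ℕ₀ × {-7/4}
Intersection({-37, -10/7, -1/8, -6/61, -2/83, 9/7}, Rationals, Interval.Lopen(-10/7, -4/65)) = {-1/8, -6/61}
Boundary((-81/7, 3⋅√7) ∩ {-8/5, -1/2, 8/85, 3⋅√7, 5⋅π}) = {-8/5, -1/2, 8/85}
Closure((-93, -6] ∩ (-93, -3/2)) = [-93, -6]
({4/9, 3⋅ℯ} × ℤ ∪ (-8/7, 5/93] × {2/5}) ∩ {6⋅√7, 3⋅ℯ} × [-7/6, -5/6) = {3⋅ℯ} × {-1}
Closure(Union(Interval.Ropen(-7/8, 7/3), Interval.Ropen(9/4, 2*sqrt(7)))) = Interval(-7/8, 2*sqrt(7))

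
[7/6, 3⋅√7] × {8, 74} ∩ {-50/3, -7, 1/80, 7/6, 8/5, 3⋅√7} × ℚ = {7/6, 8/5, 3⋅√7} × {8, 74}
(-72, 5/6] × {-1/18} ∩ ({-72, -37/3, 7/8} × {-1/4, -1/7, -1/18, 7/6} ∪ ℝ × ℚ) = (-72, 5/6] × {-1/18}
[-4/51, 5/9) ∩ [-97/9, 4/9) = [-4/51, 4/9)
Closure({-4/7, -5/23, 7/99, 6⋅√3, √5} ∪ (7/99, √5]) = {-4/7, -5/23, 6⋅√3} ∪ [7/99, √5]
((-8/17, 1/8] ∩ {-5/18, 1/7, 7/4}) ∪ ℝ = ℝ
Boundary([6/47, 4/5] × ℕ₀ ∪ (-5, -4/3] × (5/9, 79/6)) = ([6/47, 4/5] × ℕ₀) ∪ ({-5, -4/3} × [5/9, 79/6]) ∪ ([-5, -4/3] × {5/9, 79/6})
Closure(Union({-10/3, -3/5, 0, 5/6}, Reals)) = Reals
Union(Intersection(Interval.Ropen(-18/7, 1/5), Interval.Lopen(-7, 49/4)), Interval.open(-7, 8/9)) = Interval.open(-7, 8/9)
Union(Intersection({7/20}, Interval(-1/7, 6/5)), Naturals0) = Union({7/20}, Naturals0)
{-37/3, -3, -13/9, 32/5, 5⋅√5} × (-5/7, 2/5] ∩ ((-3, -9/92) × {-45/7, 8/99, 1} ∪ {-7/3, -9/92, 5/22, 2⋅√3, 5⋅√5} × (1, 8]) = {-13/9} × {8/99}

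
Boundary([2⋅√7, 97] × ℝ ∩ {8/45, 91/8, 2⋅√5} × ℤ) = {91/8} × ℤ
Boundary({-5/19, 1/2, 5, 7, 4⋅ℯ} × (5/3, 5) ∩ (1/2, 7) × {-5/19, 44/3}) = ∅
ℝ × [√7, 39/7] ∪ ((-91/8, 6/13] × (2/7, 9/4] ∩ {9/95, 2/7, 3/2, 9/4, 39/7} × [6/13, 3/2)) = ({9/95, 2/7} × [6/13, 3/2)) ∪ (ℝ × [√7, 39/7])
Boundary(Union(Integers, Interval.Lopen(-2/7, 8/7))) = Union(Complement(Integers, Interval.open(-2/7, 8/7)), {-2/7, 8/7})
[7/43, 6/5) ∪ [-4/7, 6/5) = [-4/7, 6/5)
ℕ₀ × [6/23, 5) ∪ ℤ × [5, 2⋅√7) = (ℕ₀ × [6/23, 5)) ∪ (ℤ × [5, 2⋅√7))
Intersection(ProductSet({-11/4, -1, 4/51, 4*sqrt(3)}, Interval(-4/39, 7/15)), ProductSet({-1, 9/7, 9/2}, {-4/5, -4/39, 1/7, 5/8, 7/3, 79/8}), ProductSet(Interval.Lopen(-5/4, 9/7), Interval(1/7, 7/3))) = ProductSet({-1}, {1/7})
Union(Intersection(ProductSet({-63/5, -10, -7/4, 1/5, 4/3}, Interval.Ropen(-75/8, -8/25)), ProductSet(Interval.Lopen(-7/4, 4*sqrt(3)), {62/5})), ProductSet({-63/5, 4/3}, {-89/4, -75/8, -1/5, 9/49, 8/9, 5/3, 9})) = ProductSet({-63/5, 4/3}, {-89/4, -75/8, -1/5, 9/49, 8/9, 5/3, 9})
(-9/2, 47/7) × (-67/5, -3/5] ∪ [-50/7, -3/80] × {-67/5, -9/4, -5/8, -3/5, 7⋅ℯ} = ((-9/2, 47/7) × (-67/5, -3/5]) ∪ ([-50/7, -3/80] × {-67/5, -9/4, -5/8, -3/5, 7⋅ℯ})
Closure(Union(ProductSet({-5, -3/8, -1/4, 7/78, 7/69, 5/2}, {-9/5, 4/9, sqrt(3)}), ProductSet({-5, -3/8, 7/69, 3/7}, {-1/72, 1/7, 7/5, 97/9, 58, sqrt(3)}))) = Union(ProductSet({-5, -3/8, 7/69, 3/7}, {-1/72, 1/7, 7/5, 97/9, 58, sqrt(3)}), ProductSet({-5, -3/8, -1/4, 7/78, 7/69, 5/2}, {-9/5, 4/9, sqrt(3)}))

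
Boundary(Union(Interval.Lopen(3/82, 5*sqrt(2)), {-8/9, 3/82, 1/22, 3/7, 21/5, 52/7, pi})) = {-8/9, 3/82, 52/7, 5*sqrt(2)}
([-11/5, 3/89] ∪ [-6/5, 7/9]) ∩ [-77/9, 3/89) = [-11/5, 3/89)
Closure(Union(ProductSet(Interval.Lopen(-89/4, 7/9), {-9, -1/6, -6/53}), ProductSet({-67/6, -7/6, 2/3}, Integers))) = Union(ProductSet({-67/6, -7/6, 2/3}, Integers), ProductSet(Interval(-89/4, 7/9), {-9, -1/6, -6/53}))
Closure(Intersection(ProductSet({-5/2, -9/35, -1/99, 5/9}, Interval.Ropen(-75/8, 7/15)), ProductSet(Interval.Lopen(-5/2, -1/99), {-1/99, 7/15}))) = ProductSet({-9/35, -1/99}, {-1/99})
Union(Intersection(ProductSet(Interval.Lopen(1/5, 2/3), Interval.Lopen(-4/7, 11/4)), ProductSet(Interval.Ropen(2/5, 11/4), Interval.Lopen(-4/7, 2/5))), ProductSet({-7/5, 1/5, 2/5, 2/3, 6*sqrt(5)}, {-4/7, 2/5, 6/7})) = Union(ProductSet({-7/5, 1/5, 2/5, 2/3, 6*sqrt(5)}, {-4/7, 2/5, 6/7}), ProductSet(Interval(2/5, 2/3), Interval.Lopen(-4/7, 2/5)))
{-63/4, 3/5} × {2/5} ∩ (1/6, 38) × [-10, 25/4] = {3/5} × {2/5}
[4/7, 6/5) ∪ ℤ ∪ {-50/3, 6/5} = ℤ ∪ {-50/3} ∪ [4/7, 6/5]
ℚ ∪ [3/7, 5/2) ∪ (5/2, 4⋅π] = ℚ ∪ [3/7, 4⋅π]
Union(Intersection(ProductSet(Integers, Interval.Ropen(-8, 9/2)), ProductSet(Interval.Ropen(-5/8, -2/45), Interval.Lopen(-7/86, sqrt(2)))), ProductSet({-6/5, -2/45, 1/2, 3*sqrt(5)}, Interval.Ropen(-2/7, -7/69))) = ProductSet({-6/5, -2/45, 1/2, 3*sqrt(5)}, Interval.Ropen(-2/7, -7/69))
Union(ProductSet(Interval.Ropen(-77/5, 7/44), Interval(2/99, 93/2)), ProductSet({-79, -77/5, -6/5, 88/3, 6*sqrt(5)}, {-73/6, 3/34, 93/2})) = Union(ProductSet({-79, -77/5, -6/5, 88/3, 6*sqrt(5)}, {-73/6, 3/34, 93/2}), ProductSet(Interval.Ropen(-77/5, 7/44), Interval(2/99, 93/2)))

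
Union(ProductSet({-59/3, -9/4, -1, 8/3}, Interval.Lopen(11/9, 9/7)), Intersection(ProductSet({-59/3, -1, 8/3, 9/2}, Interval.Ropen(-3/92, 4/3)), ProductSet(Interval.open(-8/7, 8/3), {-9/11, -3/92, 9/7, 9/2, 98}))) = Union(ProductSet({-1}, {-3/92, 9/7}), ProductSet({-59/3, -9/4, -1, 8/3}, Interval.Lopen(11/9, 9/7)))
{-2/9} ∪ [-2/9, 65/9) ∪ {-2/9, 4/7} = [-2/9, 65/9)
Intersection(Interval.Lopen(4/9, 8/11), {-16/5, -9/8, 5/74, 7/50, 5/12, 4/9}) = EmptySet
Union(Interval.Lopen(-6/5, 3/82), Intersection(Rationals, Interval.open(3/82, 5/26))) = Union(Intersection(Interval.open(3/82, 5/26), Rationals), Interval.Lopen(-6/5, 3/82))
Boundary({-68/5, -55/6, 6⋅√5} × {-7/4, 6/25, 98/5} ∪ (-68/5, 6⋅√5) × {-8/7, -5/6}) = ({-68/5, -55/6, 6⋅√5} × {-7/4, 6/25, 98/5}) ∪ ([-68/5, 6⋅√5] × {-8/7, -5/6})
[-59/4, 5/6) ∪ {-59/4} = [-59/4, 5/6)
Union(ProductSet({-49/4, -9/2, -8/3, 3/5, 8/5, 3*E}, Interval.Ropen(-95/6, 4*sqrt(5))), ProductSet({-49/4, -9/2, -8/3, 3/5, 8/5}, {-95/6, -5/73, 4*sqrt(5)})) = Union(ProductSet({-49/4, -9/2, -8/3, 3/5, 8/5}, {-95/6, -5/73, 4*sqrt(5)}), ProductSet({-49/4, -9/2, -8/3, 3/5, 8/5, 3*E}, Interval.Ropen(-95/6, 4*sqrt(5))))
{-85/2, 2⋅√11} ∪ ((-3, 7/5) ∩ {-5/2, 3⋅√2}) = {-85/2, -5/2, 2⋅√11}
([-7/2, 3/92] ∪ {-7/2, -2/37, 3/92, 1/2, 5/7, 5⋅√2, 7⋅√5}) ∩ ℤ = {-3, -2, -1, 0}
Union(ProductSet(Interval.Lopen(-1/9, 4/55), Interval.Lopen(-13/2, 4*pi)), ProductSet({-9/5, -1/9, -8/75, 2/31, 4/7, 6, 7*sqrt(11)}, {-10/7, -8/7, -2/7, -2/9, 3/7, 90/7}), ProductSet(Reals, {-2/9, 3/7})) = Union(ProductSet({-9/5, -1/9, -8/75, 2/31, 4/7, 6, 7*sqrt(11)}, {-10/7, -8/7, -2/7, -2/9, 3/7, 90/7}), ProductSet(Interval.Lopen(-1/9, 4/55), Interval.Lopen(-13/2, 4*pi)), ProductSet(Reals, {-2/9, 3/7}))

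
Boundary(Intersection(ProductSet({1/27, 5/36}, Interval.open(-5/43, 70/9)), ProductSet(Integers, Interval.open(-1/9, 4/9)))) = EmptySet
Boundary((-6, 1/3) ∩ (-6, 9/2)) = {-6, 1/3}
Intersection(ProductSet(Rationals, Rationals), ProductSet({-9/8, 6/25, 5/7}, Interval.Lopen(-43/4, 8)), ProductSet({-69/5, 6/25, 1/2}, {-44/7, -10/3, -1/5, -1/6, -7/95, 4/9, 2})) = ProductSet({6/25}, {-44/7, -10/3, -1/5, -1/6, -7/95, 4/9, 2})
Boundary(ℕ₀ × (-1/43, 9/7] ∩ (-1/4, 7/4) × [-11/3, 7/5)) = {0, 1} × [-1/43, 9/7]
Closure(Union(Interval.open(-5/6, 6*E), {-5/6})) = Interval(-5/6, 6*E)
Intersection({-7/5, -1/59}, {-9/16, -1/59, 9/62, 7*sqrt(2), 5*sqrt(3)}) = {-1/59}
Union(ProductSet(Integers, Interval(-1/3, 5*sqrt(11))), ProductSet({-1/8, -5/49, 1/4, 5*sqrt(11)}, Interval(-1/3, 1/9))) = Union(ProductSet({-1/8, -5/49, 1/4, 5*sqrt(11)}, Interval(-1/3, 1/9)), ProductSet(Integers, Interval(-1/3, 5*sqrt(11))))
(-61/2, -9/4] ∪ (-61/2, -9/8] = (-61/2, -9/8]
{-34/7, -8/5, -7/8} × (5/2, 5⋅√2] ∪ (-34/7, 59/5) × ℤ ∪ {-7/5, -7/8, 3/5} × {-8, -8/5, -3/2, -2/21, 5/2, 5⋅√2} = ((-34/7, 59/5) × ℤ) ∪ ({-34/7, -8/5, -7/8} × (5/2, 5⋅√2]) ∪ ({-7/5, -7/8, 3/5} × {-8, -8/5, -3/2, -2/21, 5/2, 5⋅√2})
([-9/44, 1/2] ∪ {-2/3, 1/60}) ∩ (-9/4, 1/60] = {-2/3} ∪ [-9/44, 1/60]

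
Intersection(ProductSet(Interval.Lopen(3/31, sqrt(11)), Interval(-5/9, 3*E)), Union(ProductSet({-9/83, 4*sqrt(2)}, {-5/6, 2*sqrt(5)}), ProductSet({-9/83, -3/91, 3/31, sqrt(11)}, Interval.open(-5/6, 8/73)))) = ProductSet({sqrt(11)}, Interval.Ropen(-5/9, 8/73))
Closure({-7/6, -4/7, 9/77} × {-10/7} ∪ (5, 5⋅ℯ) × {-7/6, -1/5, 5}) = ({-7/6, -4/7, 9/77} × {-10/7}) ∪ ([5, 5⋅ℯ] × {-7/6, -1/5, 5})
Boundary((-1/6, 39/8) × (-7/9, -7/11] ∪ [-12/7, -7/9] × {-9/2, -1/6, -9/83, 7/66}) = ({-1/6, 39/8} × [-7/9, -7/11]) ∪ ([-1/6, 39/8] × {-7/9, -7/11}) ∪ ([-12/7, -7/9] × {-9/2, -1/6, -9/83, 7/66})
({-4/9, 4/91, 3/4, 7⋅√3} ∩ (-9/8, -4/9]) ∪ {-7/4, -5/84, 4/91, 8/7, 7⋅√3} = {-7/4, -4/9, -5/84, 4/91, 8/7, 7⋅√3}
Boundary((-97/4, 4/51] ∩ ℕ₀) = {0}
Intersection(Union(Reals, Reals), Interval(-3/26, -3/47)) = Interval(-3/26, -3/47)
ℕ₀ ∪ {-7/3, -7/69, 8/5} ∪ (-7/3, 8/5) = [-7/3, 8/5] ∪ ℕ₀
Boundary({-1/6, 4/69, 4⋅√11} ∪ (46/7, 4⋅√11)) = {-1/6, 4/69, 46/7, 4⋅√11}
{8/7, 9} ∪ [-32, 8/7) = [-32, 8/7] ∪ {9}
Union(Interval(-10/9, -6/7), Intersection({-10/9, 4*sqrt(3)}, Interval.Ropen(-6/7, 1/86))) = Interval(-10/9, -6/7)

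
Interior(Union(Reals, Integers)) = Reals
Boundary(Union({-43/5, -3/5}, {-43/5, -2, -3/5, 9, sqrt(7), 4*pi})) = {-43/5, -2, -3/5, 9, sqrt(7), 4*pi}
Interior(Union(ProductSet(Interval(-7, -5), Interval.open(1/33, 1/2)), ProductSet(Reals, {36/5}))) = ProductSet(Interval.open(-7, -5), Interval.open(1/33, 1/2))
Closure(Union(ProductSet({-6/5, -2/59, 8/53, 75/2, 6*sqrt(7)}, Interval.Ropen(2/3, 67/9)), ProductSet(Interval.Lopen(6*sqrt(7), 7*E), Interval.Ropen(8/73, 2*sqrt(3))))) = Union(ProductSet({6*sqrt(7), 7*E}, Interval(8/73, 2*sqrt(3))), ProductSet({-6/5, -2/59, 8/53, 75/2, 6*sqrt(7)}, Interval(2/3, 67/9)), ProductSet(Interval(6*sqrt(7), 7*E), {8/73, 2*sqrt(3)}), ProductSet(Interval.Lopen(6*sqrt(7), 7*E), Interval.Ropen(8/73, 2*sqrt(3))))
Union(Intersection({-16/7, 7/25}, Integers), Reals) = Reals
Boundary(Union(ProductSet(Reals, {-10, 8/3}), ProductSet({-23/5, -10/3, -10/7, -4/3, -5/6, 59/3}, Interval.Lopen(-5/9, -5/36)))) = Union(ProductSet({-23/5, -10/3, -10/7, -4/3, -5/6, 59/3}, Interval(-5/9, -5/36)), ProductSet(Reals, {-10, 8/3}))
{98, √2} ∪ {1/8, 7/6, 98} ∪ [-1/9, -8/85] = [-1/9, -8/85] ∪ {1/8, 7/6, 98, √2}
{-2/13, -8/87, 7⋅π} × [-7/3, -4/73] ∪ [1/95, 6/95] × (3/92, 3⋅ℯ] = ({-2/13, -8/87, 7⋅π} × [-7/3, -4/73]) ∪ ([1/95, 6/95] × (3/92, 3⋅ℯ])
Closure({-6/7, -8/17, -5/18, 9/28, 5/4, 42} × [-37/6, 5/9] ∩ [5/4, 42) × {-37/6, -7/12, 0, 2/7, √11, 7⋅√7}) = {5/4} × {-37/6, -7/12, 0, 2/7}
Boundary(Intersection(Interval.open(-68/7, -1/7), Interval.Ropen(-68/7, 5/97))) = {-68/7, -1/7}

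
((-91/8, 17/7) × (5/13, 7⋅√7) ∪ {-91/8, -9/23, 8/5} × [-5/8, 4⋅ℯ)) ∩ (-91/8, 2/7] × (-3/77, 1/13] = {-9/23} × (-3/77, 1/13]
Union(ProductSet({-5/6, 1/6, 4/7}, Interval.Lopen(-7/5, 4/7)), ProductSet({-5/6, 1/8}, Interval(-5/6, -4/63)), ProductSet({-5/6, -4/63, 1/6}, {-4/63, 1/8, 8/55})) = Union(ProductSet({-5/6, 1/8}, Interval(-5/6, -4/63)), ProductSet({-5/6, -4/63, 1/6}, {-4/63, 1/8, 8/55}), ProductSet({-5/6, 1/6, 4/7}, Interval.Lopen(-7/5, 4/7)))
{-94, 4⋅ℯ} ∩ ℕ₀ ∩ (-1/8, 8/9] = ∅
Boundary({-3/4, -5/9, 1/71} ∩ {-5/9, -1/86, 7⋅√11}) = {-5/9}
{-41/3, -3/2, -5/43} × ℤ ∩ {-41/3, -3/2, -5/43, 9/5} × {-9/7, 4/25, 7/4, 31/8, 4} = {-41/3, -3/2, -5/43} × {4}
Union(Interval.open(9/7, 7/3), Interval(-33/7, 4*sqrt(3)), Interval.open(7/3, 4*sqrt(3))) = Interval(-33/7, 4*sqrt(3))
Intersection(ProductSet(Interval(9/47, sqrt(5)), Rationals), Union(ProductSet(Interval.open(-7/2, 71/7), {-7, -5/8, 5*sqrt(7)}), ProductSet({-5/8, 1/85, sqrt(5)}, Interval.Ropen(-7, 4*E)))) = Union(ProductSet({sqrt(5)}, Intersection(Interval.Ropen(-7, 4*E), Rationals)), ProductSet(Interval(9/47, sqrt(5)), {-7, -5/8}))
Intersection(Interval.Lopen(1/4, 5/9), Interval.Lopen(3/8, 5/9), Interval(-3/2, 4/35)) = EmptySet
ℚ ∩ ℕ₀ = ℕ₀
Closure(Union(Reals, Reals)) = Reals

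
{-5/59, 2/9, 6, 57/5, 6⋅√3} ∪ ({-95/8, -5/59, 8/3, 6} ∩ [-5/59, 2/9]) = {-5/59, 2/9, 6, 57/5, 6⋅√3}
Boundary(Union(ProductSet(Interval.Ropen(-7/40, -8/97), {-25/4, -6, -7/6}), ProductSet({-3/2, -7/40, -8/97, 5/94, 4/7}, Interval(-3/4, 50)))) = Union(ProductSet({-3/2, -7/40, -8/97, 5/94, 4/7}, Interval(-3/4, 50)), ProductSet(Interval(-7/40, -8/97), {-25/4, -6, -7/6}))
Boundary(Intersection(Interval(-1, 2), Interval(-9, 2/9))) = {-1, 2/9}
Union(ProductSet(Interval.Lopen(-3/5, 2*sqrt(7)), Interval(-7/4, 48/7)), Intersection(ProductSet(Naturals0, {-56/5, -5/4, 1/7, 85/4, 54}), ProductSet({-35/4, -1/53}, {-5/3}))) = ProductSet(Interval.Lopen(-3/5, 2*sqrt(7)), Interval(-7/4, 48/7))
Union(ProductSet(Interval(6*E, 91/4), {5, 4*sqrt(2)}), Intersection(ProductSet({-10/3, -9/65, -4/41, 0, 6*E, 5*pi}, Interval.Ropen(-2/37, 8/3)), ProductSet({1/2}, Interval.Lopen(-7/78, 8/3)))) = ProductSet(Interval(6*E, 91/4), {5, 4*sqrt(2)})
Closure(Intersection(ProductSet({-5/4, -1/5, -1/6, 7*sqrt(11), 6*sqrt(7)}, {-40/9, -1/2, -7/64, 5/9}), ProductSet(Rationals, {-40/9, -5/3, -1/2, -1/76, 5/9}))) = ProductSet({-5/4, -1/5, -1/6}, {-40/9, -1/2, 5/9})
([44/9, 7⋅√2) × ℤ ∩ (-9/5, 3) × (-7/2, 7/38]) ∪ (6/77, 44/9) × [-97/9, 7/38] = (6/77, 44/9) × [-97/9, 7/38]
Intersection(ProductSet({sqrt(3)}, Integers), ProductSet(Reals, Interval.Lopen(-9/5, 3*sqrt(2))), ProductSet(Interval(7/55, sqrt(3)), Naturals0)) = ProductSet({sqrt(3)}, Range(0, 5, 1))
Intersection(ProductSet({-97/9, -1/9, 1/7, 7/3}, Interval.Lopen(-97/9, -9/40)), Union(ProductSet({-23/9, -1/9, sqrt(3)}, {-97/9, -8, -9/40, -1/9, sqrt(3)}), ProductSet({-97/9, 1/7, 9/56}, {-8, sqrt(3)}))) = Union(ProductSet({-1/9}, {-8, -9/40}), ProductSet({-97/9, 1/7}, {-8}))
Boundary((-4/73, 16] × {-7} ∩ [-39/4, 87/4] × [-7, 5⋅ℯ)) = [-4/73, 16] × {-7}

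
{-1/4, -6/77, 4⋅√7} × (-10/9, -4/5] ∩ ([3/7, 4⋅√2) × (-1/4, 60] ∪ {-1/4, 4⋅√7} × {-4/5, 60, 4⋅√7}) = {-1/4, 4⋅√7} × {-4/5}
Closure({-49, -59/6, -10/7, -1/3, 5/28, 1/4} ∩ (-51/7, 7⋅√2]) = {-10/7, -1/3, 5/28, 1/4}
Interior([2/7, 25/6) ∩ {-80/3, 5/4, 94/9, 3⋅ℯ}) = ∅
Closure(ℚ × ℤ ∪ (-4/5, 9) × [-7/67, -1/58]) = (ℝ × (ℤ \ (-7/67, -1/58))) ∪ ([-4/5, 9] × [-7/67, -1/58]) ∪ ((ℚ ∪ (-∞, -4/5] ∪ [9, ∞)) × ℤ)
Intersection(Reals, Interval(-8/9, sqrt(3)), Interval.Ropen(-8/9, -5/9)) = Interval.Ropen(-8/9, -5/9)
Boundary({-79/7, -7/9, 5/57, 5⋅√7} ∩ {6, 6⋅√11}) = ∅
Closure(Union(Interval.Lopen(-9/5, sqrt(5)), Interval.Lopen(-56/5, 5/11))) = Interval(-56/5, sqrt(5))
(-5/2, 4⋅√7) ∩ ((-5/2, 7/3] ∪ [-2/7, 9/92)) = (-5/2, 7/3]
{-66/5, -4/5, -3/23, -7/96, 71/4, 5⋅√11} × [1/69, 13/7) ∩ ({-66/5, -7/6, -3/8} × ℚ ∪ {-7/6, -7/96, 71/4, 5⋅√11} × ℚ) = {-66/5, -7/96, 71/4, 5⋅√11} × (ℚ ∩ [1/69, 13/7))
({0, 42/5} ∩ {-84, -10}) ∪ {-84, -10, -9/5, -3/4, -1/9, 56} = {-84, -10, -9/5, -3/4, -1/9, 56}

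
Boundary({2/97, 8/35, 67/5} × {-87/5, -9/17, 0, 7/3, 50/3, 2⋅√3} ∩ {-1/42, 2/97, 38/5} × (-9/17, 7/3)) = {2/97} × {0}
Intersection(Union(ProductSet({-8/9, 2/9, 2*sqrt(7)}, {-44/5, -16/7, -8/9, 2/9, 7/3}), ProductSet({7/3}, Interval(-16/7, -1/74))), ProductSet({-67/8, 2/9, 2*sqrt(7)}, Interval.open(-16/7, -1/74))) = ProductSet({2/9, 2*sqrt(7)}, {-8/9})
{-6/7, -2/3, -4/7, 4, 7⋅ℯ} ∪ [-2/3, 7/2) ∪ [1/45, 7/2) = {-6/7, 4, 7⋅ℯ} ∪ [-2/3, 7/2)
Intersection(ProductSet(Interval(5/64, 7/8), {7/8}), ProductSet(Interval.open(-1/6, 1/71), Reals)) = EmptySet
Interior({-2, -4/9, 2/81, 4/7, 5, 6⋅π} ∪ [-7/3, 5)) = (-7/3, 5)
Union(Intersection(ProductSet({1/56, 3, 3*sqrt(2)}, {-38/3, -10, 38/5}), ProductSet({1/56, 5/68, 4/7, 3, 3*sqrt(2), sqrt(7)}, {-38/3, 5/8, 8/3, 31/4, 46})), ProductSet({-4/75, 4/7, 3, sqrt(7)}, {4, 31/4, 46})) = Union(ProductSet({1/56, 3, 3*sqrt(2)}, {-38/3}), ProductSet({-4/75, 4/7, 3, sqrt(7)}, {4, 31/4, 46}))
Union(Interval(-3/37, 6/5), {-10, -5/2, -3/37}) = Union({-10, -5/2}, Interval(-3/37, 6/5))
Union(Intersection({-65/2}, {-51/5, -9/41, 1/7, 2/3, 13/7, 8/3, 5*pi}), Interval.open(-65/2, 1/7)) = Interval.open(-65/2, 1/7)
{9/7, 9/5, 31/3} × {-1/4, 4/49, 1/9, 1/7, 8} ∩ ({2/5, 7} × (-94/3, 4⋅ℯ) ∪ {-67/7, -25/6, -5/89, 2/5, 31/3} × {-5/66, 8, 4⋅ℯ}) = {31/3} × {8}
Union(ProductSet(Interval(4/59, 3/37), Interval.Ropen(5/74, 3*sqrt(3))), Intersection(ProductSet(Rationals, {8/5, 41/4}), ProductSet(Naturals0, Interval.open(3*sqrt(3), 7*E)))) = Union(ProductSet(Interval(4/59, 3/37), Interval.Ropen(5/74, 3*sqrt(3))), ProductSet(Naturals0, {41/4}))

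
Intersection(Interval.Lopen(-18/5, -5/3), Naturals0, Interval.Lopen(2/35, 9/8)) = EmptySet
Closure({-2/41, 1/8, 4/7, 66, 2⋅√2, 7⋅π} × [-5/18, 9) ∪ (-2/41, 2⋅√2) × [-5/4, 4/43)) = ({-2/41, 2⋅√2} × [-5/4, 4/43]) ∪ ([-2/41, 2⋅√2] × {-5/4, 4/43}) ∪ ((-2/41, 2⋅√2) × [-5/4, 4/43)) ∪ ({-2/41, 1/8, 4/7, 66, 2⋅√2, 7⋅π} × [-5/18, 9])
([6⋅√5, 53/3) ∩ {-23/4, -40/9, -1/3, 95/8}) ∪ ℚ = ℚ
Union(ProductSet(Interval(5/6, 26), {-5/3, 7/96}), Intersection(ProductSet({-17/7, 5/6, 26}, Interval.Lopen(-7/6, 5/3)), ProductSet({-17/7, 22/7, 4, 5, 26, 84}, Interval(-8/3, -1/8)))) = Union(ProductSet({-17/7, 26}, Interval.Lopen(-7/6, -1/8)), ProductSet(Interval(5/6, 26), {-5/3, 7/96}))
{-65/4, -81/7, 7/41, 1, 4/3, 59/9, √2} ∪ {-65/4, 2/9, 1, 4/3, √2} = {-65/4, -81/7, 7/41, 2/9, 1, 4/3, 59/9, √2}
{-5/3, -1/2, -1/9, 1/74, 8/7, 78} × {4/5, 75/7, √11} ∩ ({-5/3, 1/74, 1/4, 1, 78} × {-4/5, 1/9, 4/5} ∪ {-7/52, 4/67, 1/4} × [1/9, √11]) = {-5/3, 1/74, 78} × {4/5}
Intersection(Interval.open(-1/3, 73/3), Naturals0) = Range(0, 25, 1)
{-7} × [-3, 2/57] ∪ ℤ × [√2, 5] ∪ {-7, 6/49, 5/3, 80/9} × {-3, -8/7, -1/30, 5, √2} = ({-7} × [-3, 2/57]) ∪ (ℤ × [√2, 5]) ∪ ({-7, 6/49, 5/3, 80/9} × {-3, -8/7, -1/30, 5, √2})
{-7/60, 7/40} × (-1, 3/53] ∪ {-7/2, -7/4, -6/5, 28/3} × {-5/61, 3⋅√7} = ({-7/60, 7/40} × (-1, 3/53]) ∪ ({-7/2, -7/4, -6/5, 28/3} × {-5/61, 3⋅√7})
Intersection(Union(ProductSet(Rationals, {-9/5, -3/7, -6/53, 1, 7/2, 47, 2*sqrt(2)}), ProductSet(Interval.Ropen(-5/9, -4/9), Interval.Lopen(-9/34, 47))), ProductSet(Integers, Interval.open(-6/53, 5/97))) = EmptySet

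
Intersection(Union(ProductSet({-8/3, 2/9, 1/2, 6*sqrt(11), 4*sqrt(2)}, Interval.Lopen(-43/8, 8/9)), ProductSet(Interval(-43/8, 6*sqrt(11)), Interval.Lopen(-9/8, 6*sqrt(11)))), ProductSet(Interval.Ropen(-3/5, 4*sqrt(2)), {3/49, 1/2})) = ProductSet(Interval.Ropen(-3/5, 4*sqrt(2)), {3/49, 1/2})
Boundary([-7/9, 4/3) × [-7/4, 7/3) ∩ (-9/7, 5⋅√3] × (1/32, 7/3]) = ({-7/9, 4/3} × [1/32, 7/3]) ∪ ([-7/9, 4/3] × {1/32, 7/3})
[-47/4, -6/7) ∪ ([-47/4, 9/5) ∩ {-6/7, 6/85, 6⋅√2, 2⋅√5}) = [-47/4, -6/7] ∪ {6/85}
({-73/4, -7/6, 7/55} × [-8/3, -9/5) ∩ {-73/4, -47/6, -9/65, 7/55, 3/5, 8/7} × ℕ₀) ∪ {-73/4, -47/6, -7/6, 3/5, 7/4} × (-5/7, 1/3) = {-73/4, -47/6, -7/6, 3/5, 7/4} × (-5/7, 1/3)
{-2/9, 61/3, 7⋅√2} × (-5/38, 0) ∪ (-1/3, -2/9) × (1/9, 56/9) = ((-1/3, -2/9) × (1/9, 56/9)) ∪ ({-2/9, 61/3, 7⋅√2} × (-5/38, 0))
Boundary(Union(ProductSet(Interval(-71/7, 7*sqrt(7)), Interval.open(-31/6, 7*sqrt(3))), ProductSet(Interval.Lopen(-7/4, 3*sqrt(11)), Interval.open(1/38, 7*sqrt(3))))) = Union(ProductSet({-71/7, 7*sqrt(7)}, Interval(-31/6, 7*sqrt(3))), ProductSet(Interval(-71/7, 7*sqrt(7)), {-31/6, 7*sqrt(3)}))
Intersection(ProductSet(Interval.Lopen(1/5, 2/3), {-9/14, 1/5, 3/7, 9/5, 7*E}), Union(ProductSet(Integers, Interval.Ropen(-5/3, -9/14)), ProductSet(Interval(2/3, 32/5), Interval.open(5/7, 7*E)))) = ProductSet({2/3}, {9/5})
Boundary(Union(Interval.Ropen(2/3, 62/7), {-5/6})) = {-5/6, 2/3, 62/7}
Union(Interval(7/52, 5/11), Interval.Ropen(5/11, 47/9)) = Interval.Ropen(7/52, 47/9)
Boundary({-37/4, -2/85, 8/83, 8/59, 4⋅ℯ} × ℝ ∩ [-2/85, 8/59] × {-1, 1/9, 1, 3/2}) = {-2/85, 8/83, 8/59} × {-1, 1/9, 1, 3/2}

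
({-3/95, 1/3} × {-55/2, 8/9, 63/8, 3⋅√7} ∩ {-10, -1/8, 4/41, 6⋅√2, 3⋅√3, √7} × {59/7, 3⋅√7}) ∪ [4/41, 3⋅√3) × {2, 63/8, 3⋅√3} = [4/41, 3⋅√3) × {2, 63/8, 3⋅√3}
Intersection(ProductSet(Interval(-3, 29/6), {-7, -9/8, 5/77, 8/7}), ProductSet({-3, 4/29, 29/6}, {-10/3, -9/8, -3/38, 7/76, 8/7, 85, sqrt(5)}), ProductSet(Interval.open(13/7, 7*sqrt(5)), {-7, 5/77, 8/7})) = ProductSet({29/6}, {8/7})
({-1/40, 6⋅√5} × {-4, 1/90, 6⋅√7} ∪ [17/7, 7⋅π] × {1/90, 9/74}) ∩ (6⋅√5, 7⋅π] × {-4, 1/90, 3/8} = (6⋅√5, 7⋅π] × {1/90}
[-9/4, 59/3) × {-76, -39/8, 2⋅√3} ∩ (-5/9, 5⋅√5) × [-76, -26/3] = (-5/9, 5⋅√5) × {-76}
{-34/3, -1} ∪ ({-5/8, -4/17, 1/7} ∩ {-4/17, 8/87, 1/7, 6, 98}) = {-34/3, -1, -4/17, 1/7}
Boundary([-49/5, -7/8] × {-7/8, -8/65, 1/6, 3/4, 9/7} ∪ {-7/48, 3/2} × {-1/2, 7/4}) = ({-7/48, 3/2} × {-1/2, 7/4}) ∪ ([-49/5, -7/8] × {-7/8, -8/65, 1/6, 3/4, 9/7})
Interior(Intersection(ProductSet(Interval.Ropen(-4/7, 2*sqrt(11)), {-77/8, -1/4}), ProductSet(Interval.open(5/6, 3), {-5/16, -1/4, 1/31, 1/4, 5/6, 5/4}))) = EmptySet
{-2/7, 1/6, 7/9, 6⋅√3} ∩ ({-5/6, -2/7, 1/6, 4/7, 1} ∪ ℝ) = {-2/7, 1/6, 7/9, 6⋅√3}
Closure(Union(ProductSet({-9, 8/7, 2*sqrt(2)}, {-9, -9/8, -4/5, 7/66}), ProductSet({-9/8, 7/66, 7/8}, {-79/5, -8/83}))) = Union(ProductSet({-9, 8/7, 2*sqrt(2)}, {-9, -9/8, -4/5, 7/66}), ProductSet({-9/8, 7/66, 7/8}, {-79/5, -8/83}))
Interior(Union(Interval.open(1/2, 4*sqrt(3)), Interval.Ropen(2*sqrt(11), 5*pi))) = Interval.open(1/2, 5*pi)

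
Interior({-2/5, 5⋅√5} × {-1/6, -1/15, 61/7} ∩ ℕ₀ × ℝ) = ∅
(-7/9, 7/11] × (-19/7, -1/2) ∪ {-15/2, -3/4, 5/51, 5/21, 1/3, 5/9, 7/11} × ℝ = ({-15/2, -3/4, 5/51, 5/21, 1/3, 5/9, 7/11} × ℝ) ∪ ((-7/9, 7/11] × (-19/7, -1/2))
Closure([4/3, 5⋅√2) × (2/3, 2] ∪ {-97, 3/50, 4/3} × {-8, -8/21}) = ({-97, 3/50, 4/3} × {-8, -8/21}) ∪ ({4/3, 5⋅√2} × [2/3, 2]) ∪ ([4/3, 5⋅√2] × {2/3, 2}) ∪ ([4/3, 5⋅√2) × (2/3, 2])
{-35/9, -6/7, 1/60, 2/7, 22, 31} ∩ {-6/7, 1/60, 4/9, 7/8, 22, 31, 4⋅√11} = {-6/7, 1/60, 22, 31}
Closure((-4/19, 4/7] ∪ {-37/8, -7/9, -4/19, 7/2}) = {-37/8, -7/9, 7/2} ∪ [-4/19, 4/7]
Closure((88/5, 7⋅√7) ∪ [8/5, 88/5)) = [8/5, 7⋅√7]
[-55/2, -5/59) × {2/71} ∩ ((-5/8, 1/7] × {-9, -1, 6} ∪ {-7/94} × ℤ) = ∅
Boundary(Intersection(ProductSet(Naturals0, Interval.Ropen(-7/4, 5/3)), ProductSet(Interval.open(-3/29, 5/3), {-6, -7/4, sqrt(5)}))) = ProductSet(Range(0, 2, 1), {-7/4})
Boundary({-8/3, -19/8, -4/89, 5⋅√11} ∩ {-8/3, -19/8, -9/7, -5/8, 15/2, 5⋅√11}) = {-8/3, -19/8, 5⋅√11}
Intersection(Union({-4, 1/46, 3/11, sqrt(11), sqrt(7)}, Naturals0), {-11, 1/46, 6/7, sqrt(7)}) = {1/46, sqrt(7)}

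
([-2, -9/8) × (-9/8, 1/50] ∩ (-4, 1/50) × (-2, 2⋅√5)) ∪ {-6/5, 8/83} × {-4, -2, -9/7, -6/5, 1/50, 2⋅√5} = ([-2, -9/8) × (-9/8, 1/50]) ∪ ({-6/5, 8/83} × {-4, -2, -9/7, -6/5, 1/50, 2⋅√5})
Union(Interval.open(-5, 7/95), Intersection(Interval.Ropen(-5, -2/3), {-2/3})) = Interval.open(-5, 7/95)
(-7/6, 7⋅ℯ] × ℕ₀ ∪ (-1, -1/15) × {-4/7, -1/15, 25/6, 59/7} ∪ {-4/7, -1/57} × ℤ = ({-4/7, -1/57} × ℤ) ∪ ((-7/6, 7⋅ℯ] × ℕ₀) ∪ ((-1, -1/15) × {-4/7, -1/15, 25/6, 59/7})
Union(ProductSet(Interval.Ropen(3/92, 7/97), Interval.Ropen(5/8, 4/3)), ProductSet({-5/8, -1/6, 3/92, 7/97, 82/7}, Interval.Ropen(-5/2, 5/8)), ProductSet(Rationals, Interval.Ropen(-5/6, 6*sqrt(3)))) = Union(ProductSet({-5/8, -1/6, 3/92, 7/97, 82/7}, Interval.Ropen(-5/2, 5/8)), ProductSet(Interval.Ropen(3/92, 7/97), Interval.Ropen(5/8, 4/3)), ProductSet(Rationals, Interval.Ropen(-5/6, 6*sqrt(3))))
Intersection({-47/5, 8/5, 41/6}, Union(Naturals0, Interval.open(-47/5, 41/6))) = {8/5}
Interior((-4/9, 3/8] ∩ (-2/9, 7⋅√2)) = (-2/9, 3/8)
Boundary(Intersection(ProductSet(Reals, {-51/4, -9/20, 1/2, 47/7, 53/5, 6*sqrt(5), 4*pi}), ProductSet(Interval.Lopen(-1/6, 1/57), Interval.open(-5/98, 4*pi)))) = ProductSet(Interval(-1/6, 1/57), {1/2, 47/7, 53/5})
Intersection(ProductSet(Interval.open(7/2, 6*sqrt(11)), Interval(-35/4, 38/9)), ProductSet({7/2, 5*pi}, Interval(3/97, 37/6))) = ProductSet({5*pi}, Interval(3/97, 38/9))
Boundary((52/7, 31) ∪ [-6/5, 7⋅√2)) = {-6/5, 31}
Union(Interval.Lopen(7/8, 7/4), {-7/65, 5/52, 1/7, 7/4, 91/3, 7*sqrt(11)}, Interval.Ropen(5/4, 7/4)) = Union({-7/65, 5/52, 1/7, 91/3, 7*sqrt(11)}, Interval.Lopen(7/8, 7/4))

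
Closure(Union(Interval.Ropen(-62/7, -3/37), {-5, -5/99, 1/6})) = Union({-5/99, 1/6}, Interval(-62/7, -3/37))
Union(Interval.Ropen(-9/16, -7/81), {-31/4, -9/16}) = Union({-31/4}, Interval.Ropen(-9/16, -7/81))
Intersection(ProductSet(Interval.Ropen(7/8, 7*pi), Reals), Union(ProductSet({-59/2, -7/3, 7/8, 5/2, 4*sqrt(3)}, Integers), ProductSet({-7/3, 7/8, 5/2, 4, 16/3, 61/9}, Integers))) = ProductSet({7/8, 5/2, 4, 16/3, 61/9, 4*sqrt(3)}, Integers)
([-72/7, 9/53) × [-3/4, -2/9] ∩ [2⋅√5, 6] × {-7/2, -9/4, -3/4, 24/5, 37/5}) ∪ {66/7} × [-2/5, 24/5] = {66/7} × [-2/5, 24/5]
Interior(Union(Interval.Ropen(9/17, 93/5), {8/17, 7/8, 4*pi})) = Interval.open(9/17, 93/5)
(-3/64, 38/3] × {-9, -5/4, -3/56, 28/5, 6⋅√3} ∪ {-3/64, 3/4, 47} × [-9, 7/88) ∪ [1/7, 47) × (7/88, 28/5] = ({-3/64, 3/4, 47} × [-9, 7/88)) ∪ ([1/7, 47) × (7/88, 28/5]) ∪ ((-3/64, 38/3] × {-9, -5/4, -3/56, 28/5, 6⋅√3})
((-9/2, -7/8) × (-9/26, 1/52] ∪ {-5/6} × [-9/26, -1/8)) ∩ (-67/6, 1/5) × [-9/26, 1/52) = ({-5/6} × [-9/26, -1/8)) ∪ ((-9/2, -7/8) × (-9/26, 1/52))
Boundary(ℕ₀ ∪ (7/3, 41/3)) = {7/3, 41/3} ∪ (ℕ₀ \ (7/3, 41/3))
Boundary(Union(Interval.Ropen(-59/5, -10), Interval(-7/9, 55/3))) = {-59/5, -10, -7/9, 55/3}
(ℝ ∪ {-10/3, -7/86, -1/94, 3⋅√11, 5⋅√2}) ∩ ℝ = ℝ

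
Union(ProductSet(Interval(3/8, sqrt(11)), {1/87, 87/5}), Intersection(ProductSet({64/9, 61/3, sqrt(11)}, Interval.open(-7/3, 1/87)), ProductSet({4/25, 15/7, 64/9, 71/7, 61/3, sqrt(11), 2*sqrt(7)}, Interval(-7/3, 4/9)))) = Union(ProductSet({64/9, 61/3, sqrt(11)}, Interval.open(-7/3, 1/87)), ProductSet(Interval(3/8, sqrt(11)), {1/87, 87/5}))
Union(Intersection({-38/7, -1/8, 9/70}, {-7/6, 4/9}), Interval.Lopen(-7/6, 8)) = Interval.Lopen(-7/6, 8)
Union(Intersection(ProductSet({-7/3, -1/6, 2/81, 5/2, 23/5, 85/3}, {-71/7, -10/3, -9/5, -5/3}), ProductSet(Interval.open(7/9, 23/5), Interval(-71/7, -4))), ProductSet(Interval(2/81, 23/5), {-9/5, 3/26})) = Union(ProductSet({5/2}, {-71/7}), ProductSet(Interval(2/81, 23/5), {-9/5, 3/26}))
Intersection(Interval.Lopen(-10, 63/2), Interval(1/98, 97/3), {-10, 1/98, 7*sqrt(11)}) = {1/98, 7*sqrt(11)}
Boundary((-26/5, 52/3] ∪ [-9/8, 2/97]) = {-26/5, 52/3}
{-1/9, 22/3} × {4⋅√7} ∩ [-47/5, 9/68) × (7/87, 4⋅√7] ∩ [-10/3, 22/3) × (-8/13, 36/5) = ∅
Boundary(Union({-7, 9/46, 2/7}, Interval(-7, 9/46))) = {-7, 9/46, 2/7}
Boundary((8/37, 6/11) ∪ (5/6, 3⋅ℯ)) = {8/37, 6/11, 5/6, 3⋅ℯ}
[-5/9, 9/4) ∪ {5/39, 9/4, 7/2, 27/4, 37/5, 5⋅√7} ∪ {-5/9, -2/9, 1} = [-5/9, 9/4] ∪ {7/2, 27/4, 37/5, 5⋅√7}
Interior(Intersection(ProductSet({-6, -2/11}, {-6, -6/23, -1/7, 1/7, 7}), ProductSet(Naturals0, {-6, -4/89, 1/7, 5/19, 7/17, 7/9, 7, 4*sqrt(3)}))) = EmptySet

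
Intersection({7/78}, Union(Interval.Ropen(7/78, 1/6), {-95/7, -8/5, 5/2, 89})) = {7/78}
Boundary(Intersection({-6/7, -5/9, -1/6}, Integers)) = EmptySet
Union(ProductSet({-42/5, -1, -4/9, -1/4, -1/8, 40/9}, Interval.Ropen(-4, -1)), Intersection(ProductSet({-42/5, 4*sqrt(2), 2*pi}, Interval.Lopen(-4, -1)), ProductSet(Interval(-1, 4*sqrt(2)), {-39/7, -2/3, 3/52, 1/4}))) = ProductSet({-42/5, -1, -4/9, -1/4, -1/8, 40/9}, Interval.Ropen(-4, -1))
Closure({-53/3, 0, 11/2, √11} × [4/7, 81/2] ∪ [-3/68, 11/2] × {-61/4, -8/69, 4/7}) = ([-3/68, 11/2] × {-61/4, -8/69, 4/7}) ∪ ({-53/3, 0, 11/2, √11} × [4/7, 81/2])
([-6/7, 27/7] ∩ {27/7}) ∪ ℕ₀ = ℕ₀ ∪ {27/7}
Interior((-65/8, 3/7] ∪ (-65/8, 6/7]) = (-65/8, 6/7)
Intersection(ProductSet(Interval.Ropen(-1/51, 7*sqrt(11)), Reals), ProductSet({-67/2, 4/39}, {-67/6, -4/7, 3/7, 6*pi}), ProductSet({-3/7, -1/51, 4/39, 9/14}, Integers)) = EmptySet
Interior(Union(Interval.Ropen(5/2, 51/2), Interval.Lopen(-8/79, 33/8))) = Interval.open(-8/79, 51/2)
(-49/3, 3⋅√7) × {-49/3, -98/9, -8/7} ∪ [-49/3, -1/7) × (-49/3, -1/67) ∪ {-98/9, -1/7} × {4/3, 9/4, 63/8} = ({-98/9, -1/7} × {4/3, 9/4, 63/8}) ∪ ([-49/3, -1/7) × (-49/3, -1/67)) ∪ ((-49/3, 3⋅√7) × {-49/3, -98/9, -8/7})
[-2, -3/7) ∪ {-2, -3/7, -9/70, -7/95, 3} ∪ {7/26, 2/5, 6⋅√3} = [-2, -3/7] ∪ {-9/70, -7/95, 7/26, 2/5, 3, 6⋅√3}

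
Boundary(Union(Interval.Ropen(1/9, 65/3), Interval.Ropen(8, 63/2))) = {1/9, 63/2}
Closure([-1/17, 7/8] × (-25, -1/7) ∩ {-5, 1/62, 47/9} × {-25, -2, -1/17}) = {1/62} × {-2}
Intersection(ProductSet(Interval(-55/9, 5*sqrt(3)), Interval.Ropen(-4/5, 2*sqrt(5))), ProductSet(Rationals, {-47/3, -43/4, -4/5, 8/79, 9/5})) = ProductSet(Intersection(Interval(-55/9, 5*sqrt(3)), Rationals), {-4/5, 8/79, 9/5})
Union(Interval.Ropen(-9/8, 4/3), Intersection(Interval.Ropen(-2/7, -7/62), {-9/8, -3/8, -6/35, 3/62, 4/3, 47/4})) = Interval.Ropen(-9/8, 4/3)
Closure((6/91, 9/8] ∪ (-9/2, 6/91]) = [-9/2, 9/8]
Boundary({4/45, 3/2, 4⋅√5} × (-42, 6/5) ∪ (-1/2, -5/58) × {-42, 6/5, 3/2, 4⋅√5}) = ({4/45, 3/2, 4⋅√5} × [-42, 6/5]) ∪ ([-1/2, -5/58] × {-42, 6/5, 3/2, 4⋅√5})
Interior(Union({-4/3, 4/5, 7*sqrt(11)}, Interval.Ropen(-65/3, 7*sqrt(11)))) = Interval.open(-65/3, 7*sqrt(11))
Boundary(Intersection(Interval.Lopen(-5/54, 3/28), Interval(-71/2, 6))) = {-5/54, 3/28}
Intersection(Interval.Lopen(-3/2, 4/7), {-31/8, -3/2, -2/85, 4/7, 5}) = {-2/85, 4/7}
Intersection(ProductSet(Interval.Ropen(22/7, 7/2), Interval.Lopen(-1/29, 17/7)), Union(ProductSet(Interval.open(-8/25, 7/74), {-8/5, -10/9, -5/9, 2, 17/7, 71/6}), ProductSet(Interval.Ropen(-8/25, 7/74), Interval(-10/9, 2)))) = EmptySet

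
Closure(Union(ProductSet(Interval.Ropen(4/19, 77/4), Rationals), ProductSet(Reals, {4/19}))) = Union(ProductSet(Interval(4/19, 77/4), Reals), ProductSet(Reals, {4/19}))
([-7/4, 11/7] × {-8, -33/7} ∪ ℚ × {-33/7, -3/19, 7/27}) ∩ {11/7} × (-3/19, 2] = {11/7} × {7/27}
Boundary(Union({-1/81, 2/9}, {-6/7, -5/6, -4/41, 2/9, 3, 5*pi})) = {-6/7, -5/6, -4/41, -1/81, 2/9, 3, 5*pi}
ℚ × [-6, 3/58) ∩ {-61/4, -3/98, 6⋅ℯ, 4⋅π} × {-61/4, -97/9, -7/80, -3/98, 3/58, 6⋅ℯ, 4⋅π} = {-61/4, -3/98} × {-7/80, -3/98}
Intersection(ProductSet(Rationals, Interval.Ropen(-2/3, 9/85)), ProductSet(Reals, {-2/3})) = ProductSet(Rationals, {-2/3})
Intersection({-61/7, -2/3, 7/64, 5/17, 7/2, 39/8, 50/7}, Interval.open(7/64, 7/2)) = {5/17}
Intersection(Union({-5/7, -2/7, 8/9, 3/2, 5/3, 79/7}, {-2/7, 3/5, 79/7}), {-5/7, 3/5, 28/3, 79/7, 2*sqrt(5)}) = {-5/7, 3/5, 79/7}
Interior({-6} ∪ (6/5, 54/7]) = (6/5, 54/7)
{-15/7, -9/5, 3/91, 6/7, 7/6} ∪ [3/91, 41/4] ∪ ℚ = ℚ ∪ [3/91, 41/4]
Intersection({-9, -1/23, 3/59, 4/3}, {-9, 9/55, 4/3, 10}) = {-9, 4/3}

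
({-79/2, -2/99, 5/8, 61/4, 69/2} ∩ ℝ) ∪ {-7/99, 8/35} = {-79/2, -7/99, -2/99, 8/35, 5/8, 61/4, 69/2}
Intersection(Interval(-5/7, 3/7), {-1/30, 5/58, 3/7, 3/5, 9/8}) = {-1/30, 5/58, 3/7}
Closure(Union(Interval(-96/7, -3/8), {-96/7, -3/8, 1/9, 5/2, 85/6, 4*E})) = Union({1/9, 5/2, 85/6, 4*E}, Interval(-96/7, -3/8))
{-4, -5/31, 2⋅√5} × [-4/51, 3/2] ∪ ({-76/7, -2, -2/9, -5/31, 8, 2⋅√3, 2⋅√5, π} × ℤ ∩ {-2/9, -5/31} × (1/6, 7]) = ({-2/9, -5/31} × {1, 2, …, 7}) ∪ ({-4, -5/31, 2⋅√5} × [-4/51, 3/2])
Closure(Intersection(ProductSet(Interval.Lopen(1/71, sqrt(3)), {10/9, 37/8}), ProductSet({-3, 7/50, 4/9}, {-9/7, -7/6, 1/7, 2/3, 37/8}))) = ProductSet({7/50, 4/9}, {37/8})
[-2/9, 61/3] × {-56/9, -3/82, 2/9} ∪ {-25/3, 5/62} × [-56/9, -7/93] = ({-25/3, 5/62} × [-56/9, -7/93]) ∪ ([-2/9, 61/3] × {-56/9, -3/82, 2/9})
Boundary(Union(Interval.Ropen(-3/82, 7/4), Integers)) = Union(Complement(Integers, Interval.open(-3/82, 7/4)), {-3/82, 7/4})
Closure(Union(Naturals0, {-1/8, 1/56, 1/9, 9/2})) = Union({-1/8, 1/56, 1/9, 9/2}, Naturals0)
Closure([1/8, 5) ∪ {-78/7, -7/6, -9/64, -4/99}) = {-78/7, -7/6, -9/64, -4/99} ∪ [1/8, 5]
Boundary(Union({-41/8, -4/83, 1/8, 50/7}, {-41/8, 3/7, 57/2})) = {-41/8, -4/83, 1/8, 3/7, 50/7, 57/2}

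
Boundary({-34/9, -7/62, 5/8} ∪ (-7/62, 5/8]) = {-34/9, -7/62, 5/8}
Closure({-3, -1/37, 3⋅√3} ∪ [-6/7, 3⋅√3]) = {-3} ∪ [-6/7, 3⋅√3]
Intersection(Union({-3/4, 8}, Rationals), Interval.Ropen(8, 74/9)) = Intersection(Interval.Ropen(8, 74/9), Rationals)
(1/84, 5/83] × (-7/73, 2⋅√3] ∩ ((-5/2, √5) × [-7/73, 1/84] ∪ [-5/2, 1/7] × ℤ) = (1/84, 5/83] × ((-7/73, 1/84] ∪ {0, 1, 2, 3})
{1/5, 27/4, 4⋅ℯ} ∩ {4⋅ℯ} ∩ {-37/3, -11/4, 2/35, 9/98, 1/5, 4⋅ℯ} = {4⋅ℯ}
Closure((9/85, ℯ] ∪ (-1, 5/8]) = [-1, ℯ]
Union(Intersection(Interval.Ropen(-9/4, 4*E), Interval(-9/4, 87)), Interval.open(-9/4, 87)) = Interval.Ropen(-9/4, 87)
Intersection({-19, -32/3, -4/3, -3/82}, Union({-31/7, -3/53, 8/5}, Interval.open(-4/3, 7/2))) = {-3/82}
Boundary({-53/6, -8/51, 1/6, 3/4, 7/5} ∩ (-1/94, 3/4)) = {1/6}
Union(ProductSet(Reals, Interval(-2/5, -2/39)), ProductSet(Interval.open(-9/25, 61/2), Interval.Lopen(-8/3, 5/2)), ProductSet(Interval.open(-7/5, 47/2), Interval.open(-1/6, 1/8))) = Union(ProductSet(Interval.open(-7/5, 47/2), Interval.open(-1/6, 1/8)), ProductSet(Interval.open(-9/25, 61/2), Interval.Lopen(-8/3, 5/2)), ProductSet(Reals, Interval(-2/5, -2/39)))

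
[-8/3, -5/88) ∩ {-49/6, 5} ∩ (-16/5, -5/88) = ∅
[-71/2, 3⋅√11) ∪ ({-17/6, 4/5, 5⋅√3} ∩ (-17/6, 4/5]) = [-71/2, 3⋅√11)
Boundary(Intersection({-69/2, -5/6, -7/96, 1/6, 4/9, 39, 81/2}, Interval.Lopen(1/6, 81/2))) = {4/9, 39, 81/2}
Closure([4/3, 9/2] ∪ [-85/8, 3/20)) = [-85/8, 3/20] ∪ [4/3, 9/2]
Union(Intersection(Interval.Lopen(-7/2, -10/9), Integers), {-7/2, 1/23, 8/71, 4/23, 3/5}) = Union({-7/2, 1/23, 8/71, 4/23, 3/5}, Range(-3, -1, 1))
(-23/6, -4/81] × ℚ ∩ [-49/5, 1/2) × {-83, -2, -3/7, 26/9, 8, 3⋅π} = (-23/6, -4/81] × {-83, -2, -3/7, 26/9, 8}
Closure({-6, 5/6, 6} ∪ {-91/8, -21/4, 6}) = {-91/8, -6, -21/4, 5/6, 6}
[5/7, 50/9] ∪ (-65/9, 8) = (-65/9, 8)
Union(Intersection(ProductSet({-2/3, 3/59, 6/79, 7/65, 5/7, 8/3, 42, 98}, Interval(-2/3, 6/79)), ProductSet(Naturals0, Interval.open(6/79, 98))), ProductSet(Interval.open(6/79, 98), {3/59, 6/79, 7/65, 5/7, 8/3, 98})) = ProductSet(Interval.open(6/79, 98), {3/59, 6/79, 7/65, 5/7, 8/3, 98})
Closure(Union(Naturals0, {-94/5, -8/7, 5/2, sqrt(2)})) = Union({-94/5, -8/7, 5/2, sqrt(2)}, Naturals0)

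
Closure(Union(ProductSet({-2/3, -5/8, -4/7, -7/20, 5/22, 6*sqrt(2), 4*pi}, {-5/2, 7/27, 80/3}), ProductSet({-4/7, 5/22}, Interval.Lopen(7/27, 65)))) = Union(ProductSet({-4/7, 5/22}, Interval(7/27, 65)), ProductSet({-2/3, -5/8, -4/7, -7/20, 5/22, 6*sqrt(2), 4*pi}, {-5/2, 7/27, 80/3}))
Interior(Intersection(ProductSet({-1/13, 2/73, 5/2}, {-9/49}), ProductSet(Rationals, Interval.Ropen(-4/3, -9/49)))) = EmptySet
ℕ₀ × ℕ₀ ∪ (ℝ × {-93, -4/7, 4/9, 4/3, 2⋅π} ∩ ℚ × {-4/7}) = (ℕ₀ × ℕ₀) ∪ (ℚ × {-4/7})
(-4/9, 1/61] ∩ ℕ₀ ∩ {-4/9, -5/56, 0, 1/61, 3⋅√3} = {0}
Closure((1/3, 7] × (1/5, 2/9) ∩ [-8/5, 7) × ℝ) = ({1/3, 7} × [1/5, 2/9]) ∪ ([1/3, 7] × {1/5, 2/9}) ∪ ((1/3, 7) × (1/5, 2/9))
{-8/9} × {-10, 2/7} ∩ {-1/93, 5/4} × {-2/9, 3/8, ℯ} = ∅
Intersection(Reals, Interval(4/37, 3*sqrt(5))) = Interval(4/37, 3*sqrt(5))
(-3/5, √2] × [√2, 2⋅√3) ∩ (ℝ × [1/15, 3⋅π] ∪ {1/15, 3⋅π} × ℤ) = (-3/5, √2] × [√2, 2⋅√3)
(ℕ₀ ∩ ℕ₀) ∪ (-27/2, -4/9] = (-27/2, -4/9] ∪ ℕ₀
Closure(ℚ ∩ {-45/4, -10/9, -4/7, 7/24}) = {-45/4, -10/9, -4/7, 7/24}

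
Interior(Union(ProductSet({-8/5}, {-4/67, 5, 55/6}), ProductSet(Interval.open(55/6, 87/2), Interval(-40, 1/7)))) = ProductSet(Interval.open(55/6, 87/2), Interval.open(-40, 1/7))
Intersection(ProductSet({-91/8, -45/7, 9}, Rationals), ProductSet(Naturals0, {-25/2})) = ProductSet({9}, {-25/2})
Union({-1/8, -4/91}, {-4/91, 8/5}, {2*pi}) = {-1/8, -4/91, 8/5, 2*pi}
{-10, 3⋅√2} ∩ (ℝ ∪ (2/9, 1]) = {-10, 3⋅√2}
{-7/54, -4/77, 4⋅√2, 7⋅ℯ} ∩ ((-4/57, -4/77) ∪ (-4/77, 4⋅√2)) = ∅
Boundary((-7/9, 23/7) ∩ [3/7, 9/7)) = {3/7, 9/7}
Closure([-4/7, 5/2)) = [-4/7, 5/2]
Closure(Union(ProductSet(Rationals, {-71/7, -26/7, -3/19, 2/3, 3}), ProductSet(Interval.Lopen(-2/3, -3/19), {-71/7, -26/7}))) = ProductSet(Reals, {-71/7, -26/7, -3/19, 2/3, 3})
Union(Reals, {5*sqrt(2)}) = Reals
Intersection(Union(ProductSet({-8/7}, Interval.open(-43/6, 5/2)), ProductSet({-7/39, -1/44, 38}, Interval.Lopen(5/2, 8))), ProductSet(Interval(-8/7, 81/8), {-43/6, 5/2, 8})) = ProductSet({-7/39, -1/44}, {8})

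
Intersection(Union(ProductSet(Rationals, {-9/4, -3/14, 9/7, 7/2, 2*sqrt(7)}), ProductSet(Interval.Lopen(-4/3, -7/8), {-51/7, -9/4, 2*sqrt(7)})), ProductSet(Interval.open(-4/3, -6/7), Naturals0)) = EmptySet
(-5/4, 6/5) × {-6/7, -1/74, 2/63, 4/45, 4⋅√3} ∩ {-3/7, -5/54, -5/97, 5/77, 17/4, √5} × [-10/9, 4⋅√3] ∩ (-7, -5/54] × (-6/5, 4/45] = {-3/7, -5/54} × {-6/7, -1/74, 2/63, 4/45}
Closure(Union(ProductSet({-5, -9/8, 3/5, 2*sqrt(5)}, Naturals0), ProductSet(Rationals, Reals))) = ProductSet(Reals, Reals)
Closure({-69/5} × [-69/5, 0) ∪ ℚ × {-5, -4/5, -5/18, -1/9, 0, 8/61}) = ({-69/5} × [-69/5, 0]) ∪ (ℝ × {-5, -4/5, -5/18, -1/9, 0, 8/61})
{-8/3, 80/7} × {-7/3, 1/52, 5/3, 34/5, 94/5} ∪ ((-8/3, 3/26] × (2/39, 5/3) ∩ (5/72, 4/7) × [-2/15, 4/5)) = ({-8/3, 80/7} × {-7/3, 1/52, 5/3, 34/5, 94/5}) ∪ ((5/72, 3/26] × (2/39, 4/5))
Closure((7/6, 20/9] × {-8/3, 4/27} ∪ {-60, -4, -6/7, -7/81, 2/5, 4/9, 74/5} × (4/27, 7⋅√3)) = ([7/6, 20/9] × {-8/3, 4/27}) ∪ ({-60, -4, -6/7, -7/81, 2/5, 4/9, 74/5} × [4/27, 7⋅√3])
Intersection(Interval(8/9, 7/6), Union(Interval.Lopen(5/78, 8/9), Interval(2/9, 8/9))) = {8/9}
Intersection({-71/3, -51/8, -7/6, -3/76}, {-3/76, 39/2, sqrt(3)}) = {-3/76}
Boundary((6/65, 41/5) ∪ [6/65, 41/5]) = {6/65, 41/5}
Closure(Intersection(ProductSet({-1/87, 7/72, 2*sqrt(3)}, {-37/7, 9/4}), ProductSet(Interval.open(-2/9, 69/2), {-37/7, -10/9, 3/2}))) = ProductSet({-1/87, 7/72, 2*sqrt(3)}, {-37/7})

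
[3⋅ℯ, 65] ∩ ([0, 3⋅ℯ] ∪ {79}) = {3⋅ℯ}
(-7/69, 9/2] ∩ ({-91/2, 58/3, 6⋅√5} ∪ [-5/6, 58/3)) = (-7/69, 9/2]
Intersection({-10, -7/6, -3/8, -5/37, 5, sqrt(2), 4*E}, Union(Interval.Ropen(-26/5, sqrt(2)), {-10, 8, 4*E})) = {-10, -7/6, -3/8, -5/37, 4*E}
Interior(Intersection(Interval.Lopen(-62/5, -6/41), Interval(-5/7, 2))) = Interval.open(-5/7, -6/41)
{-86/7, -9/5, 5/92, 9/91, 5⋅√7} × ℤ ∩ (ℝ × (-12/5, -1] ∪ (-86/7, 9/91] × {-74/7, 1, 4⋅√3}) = ({-9/5, 5/92, 9/91} × {1}) ∪ ({-86/7, -9/5, 5/92, 9/91, 5⋅√7} × {-2, -1})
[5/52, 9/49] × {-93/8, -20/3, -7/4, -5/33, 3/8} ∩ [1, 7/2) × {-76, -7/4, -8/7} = ∅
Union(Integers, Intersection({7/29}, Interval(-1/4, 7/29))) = Union({7/29}, Integers)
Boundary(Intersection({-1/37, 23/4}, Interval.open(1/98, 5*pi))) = {23/4}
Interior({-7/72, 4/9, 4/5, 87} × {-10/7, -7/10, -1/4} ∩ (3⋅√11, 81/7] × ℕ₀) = ∅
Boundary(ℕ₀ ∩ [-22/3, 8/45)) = {0}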